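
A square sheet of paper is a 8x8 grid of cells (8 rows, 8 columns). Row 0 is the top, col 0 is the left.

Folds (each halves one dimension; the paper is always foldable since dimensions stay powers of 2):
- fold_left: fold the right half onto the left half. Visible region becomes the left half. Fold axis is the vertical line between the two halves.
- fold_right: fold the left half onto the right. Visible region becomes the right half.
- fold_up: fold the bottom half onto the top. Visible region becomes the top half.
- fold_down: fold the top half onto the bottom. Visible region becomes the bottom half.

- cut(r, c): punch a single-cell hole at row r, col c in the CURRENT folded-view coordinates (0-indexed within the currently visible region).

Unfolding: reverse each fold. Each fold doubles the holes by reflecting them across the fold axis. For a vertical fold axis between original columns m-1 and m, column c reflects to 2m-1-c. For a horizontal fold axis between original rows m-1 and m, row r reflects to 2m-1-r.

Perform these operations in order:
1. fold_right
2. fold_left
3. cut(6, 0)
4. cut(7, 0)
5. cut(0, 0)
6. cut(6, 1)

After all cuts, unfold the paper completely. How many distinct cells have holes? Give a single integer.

Answer: 16

Derivation:
Op 1 fold_right: fold axis v@4; visible region now rows[0,8) x cols[4,8) = 8x4
Op 2 fold_left: fold axis v@6; visible region now rows[0,8) x cols[4,6) = 8x2
Op 3 cut(6, 0): punch at orig (6,4); cuts so far [(6, 4)]; region rows[0,8) x cols[4,6) = 8x2
Op 4 cut(7, 0): punch at orig (7,4); cuts so far [(6, 4), (7, 4)]; region rows[0,8) x cols[4,6) = 8x2
Op 5 cut(0, 0): punch at orig (0,4); cuts so far [(0, 4), (6, 4), (7, 4)]; region rows[0,8) x cols[4,6) = 8x2
Op 6 cut(6, 1): punch at orig (6,5); cuts so far [(0, 4), (6, 4), (6, 5), (7, 4)]; region rows[0,8) x cols[4,6) = 8x2
Unfold 1 (reflect across v@6): 8 holes -> [(0, 4), (0, 7), (6, 4), (6, 5), (6, 6), (6, 7), (7, 4), (7, 7)]
Unfold 2 (reflect across v@4): 16 holes -> [(0, 0), (0, 3), (0, 4), (0, 7), (6, 0), (6, 1), (6, 2), (6, 3), (6, 4), (6, 5), (6, 6), (6, 7), (7, 0), (7, 3), (7, 4), (7, 7)]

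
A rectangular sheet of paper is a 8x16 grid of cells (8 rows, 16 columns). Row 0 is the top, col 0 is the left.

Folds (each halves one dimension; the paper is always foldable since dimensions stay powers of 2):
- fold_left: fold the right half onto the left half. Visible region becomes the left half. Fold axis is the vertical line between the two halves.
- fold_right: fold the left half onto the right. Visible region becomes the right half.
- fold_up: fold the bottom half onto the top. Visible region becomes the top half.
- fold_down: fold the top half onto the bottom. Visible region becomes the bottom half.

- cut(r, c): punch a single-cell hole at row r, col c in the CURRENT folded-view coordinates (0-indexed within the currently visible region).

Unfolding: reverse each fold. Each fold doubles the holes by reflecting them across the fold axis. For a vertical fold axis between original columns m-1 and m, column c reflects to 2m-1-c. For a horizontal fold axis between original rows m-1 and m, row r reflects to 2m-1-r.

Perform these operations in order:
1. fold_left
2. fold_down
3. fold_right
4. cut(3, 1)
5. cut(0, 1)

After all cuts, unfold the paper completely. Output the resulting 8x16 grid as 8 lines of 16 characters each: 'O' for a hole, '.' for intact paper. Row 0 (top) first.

Answer: ..O..O....O..O..
................
................
..O..O....O..O..
..O..O....O..O..
................
................
..O..O....O..O..

Derivation:
Op 1 fold_left: fold axis v@8; visible region now rows[0,8) x cols[0,8) = 8x8
Op 2 fold_down: fold axis h@4; visible region now rows[4,8) x cols[0,8) = 4x8
Op 3 fold_right: fold axis v@4; visible region now rows[4,8) x cols[4,8) = 4x4
Op 4 cut(3, 1): punch at orig (7,5); cuts so far [(7, 5)]; region rows[4,8) x cols[4,8) = 4x4
Op 5 cut(0, 1): punch at orig (4,5); cuts so far [(4, 5), (7, 5)]; region rows[4,8) x cols[4,8) = 4x4
Unfold 1 (reflect across v@4): 4 holes -> [(4, 2), (4, 5), (7, 2), (7, 5)]
Unfold 2 (reflect across h@4): 8 holes -> [(0, 2), (0, 5), (3, 2), (3, 5), (4, 2), (4, 5), (7, 2), (7, 5)]
Unfold 3 (reflect across v@8): 16 holes -> [(0, 2), (0, 5), (0, 10), (0, 13), (3, 2), (3, 5), (3, 10), (3, 13), (4, 2), (4, 5), (4, 10), (4, 13), (7, 2), (7, 5), (7, 10), (7, 13)]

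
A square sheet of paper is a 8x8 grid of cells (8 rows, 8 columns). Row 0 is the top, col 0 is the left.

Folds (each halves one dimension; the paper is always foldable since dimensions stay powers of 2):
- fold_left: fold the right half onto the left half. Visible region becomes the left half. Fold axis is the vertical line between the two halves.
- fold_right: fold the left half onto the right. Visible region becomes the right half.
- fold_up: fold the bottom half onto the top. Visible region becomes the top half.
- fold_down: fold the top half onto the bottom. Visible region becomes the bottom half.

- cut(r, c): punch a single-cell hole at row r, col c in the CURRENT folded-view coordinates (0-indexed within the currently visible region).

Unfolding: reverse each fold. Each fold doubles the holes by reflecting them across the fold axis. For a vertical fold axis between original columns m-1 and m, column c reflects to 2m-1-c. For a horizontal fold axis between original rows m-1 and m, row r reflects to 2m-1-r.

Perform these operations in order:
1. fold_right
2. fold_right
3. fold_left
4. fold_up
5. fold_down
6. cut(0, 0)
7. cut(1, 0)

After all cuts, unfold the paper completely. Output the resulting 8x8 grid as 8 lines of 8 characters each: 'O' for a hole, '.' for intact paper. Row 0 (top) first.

Answer: OOOOOOOO
OOOOOOOO
OOOOOOOO
OOOOOOOO
OOOOOOOO
OOOOOOOO
OOOOOOOO
OOOOOOOO

Derivation:
Op 1 fold_right: fold axis v@4; visible region now rows[0,8) x cols[4,8) = 8x4
Op 2 fold_right: fold axis v@6; visible region now rows[0,8) x cols[6,8) = 8x2
Op 3 fold_left: fold axis v@7; visible region now rows[0,8) x cols[6,7) = 8x1
Op 4 fold_up: fold axis h@4; visible region now rows[0,4) x cols[6,7) = 4x1
Op 5 fold_down: fold axis h@2; visible region now rows[2,4) x cols[6,7) = 2x1
Op 6 cut(0, 0): punch at orig (2,6); cuts so far [(2, 6)]; region rows[2,4) x cols[6,7) = 2x1
Op 7 cut(1, 0): punch at orig (3,6); cuts so far [(2, 6), (3, 6)]; region rows[2,4) x cols[6,7) = 2x1
Unfold 1 (reflect across h@2): 4 holes -> [(0, 6), (1, 6), (2, 6), (3, 6)]
Unfold 2 (reflect across h@4): 8 holes -> [(0, 6), (1, 6), (2, 6), (3, 6), (4, 6), (5, 6), (6, 6), (7, 6)]
Unfold 3 (reflect across v@7): 16 holes -> [(0, 6), (0, 7), (1, 6), (1, 7), (2, 6), (2, 7), (3, 6), (3, 7), (4, 6), (4, 7), (5, 6), (5, 7), (6, 6), (6, 7), (7, 6), (7, 7)]
Unfold 4 (reflect across v@6): 32 holes -> [(0, 4), (0, 5), (0, 6), (0, 7), (1, 4), (1, 5), (1, 6), (1, 7), (2, 4), (2, 5), (2, 6), (2, 7), (3, 4), (3, 5), (3, 6), (3, 7), (4, 4), (4, 5), (4, 6), (4, 7), (5, 4), (5, 5), (5, 6), (5, 7), (6, 4), (6, 5), (6, 6), (6, 7), (7, 4), (7, 5), (7, 6), (7, 7)]
Unfold 5 (reflect across v@4): 64 holes -> [(0, 0), (0, 1), (0, 2), (0, 3), (0, 4), (0, 5), (0, 6), (0, 7), (1, 0), (1, 1), (1, 2), (1, 3), (1, 4), (1, 5), (1, 6), (1, 7), (2, 0), (2, 1), (2, 2), (2, 3), (2, 4), (2, 5), (2, 6), (2, 7), (3, 0), (3, 1), (3, 2), (3, 3), (3, 4), (3, 5), (3, 6), (3, 7), (4, 0), (4, 1), (4, 2), (4, 3), (4, 4), (4, 5), (4, 6), (4, 7), (5, 0), (5, 1), (5, 2), (5, 3), (5, 4), (5, 5), (5, 6), (5, 7), (6, 0), (6, 1), (6, 2), (6, 3), (6, 4), (6, 5), (6, 6), (6, 7), (7, 0), (7, 1), (7, 2), (7, 3), (7, 4), (7, 5), (7, 6), (7, 7)]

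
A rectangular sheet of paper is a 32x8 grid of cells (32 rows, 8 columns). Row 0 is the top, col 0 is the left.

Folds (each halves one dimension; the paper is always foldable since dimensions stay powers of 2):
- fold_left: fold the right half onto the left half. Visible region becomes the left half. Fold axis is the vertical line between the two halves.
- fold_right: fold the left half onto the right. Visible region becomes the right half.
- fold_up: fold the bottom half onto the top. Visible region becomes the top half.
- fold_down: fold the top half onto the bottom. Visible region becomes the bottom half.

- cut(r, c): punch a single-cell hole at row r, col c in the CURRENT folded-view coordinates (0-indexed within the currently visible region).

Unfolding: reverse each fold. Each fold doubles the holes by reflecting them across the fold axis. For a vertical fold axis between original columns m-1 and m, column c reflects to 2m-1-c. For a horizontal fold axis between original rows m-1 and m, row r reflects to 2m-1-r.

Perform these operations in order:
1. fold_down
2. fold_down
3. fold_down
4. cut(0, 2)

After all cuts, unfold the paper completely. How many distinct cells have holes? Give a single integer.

Op 1 fold_down: fold axis h@16; visible region now rows[16,32) x cols[0,8) = 16x8
Op 2 fold_down: fold axis h@24; visible region now rows[24,32) x cols[0,8) = 8x8
Op 3 fold_down: fold axis h@28; visible region now rows[28,32) x cols[0,8) = 4x8
Op 4 cut(0, 2): punch at orig (28,2); cuts so far [(28, 2)]; region rows[28,32) x cols[0,8) = 4x8
Unfold 1 (reflect across h@28): 2 holes -> [(27, 2), (28, 2)]
Unfold 2 (reflect across h@24): 4 holes -> [(19, 2), (20, 2), (27, 2), (28, 2)]
Unfold 3 (reflect across h@16): 8 holes -> [(3, 2), (4, 2), (11, 2), (12, 2), (19, 2), (20, 2), (27, 2), (28, 2)]

Answer: 8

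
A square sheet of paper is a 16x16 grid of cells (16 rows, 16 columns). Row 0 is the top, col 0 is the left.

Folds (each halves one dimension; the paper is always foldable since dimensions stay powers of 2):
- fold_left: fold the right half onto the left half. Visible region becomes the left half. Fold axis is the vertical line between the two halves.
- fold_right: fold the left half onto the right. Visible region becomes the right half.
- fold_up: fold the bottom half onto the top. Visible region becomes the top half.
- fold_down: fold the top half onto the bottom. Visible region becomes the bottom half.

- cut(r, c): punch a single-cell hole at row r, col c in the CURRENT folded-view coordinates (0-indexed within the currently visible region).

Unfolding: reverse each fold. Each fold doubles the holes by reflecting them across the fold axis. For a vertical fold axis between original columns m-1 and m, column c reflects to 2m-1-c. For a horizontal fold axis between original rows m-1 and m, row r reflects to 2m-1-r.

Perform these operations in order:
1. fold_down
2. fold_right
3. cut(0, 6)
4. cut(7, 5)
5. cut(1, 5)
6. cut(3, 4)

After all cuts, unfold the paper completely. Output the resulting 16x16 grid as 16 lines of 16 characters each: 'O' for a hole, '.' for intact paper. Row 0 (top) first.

Answer: ..O..........O..
................
................
................
...O........O...
................
..O..........O..
.O............O.
.O............O.
..O..........O..
................
...O........O...
................
................
................
..O..........O..

Derivation:
Op 1 fold_down: fold axis h@8; visible region now rows[8,16) x cols[0,16) = 8x16
Op 2 fold_right: fold axis v@8; visible region now rows[8,16) x cols[8,16) = 8x8
Op 3 cut(0, 6): punch at orig (8,14); cuts so far [(8, 14)]; region rows[8,16) x cols[8,16) = 8x8
Op 4 cut(7, 5): punch at orig (15,13); cuts so far [(8, 14), (15, 13)]; region rows[8,16) x cols[8,16) = 8x8
Op 5 cut(1, 5): punch at orig (9,13); cuts so far [(8, 14), (9, 13), (15, 13)]; region rows[8,16) x cols[8,16) = 8x8
Op 6 cut(3, 4): punch at orig (11,12); cuts so far [(8, 14), (9, 13), (11, 12), (15, 13)]; region rows[8,16) x cols[8,16) = 8x8
Unfold 1 (reflect across v@8): 8 holes -> [(8, 1), (8, 14), (9, 2), (9, 13), (11, 3), (11, 12), (15, 2), (15, 13)]
Unfold 2 (reflect across h@8): 16 holes -> [(0, 2), (0, 13), (4, 3), (4, 12), (6, 2), (6, 13), (7, 1), (7, 14), (8, 1), (8, 14), (9, 2), (9, 13), (11, 3), (11, 12), (15, 2), (15, 13)]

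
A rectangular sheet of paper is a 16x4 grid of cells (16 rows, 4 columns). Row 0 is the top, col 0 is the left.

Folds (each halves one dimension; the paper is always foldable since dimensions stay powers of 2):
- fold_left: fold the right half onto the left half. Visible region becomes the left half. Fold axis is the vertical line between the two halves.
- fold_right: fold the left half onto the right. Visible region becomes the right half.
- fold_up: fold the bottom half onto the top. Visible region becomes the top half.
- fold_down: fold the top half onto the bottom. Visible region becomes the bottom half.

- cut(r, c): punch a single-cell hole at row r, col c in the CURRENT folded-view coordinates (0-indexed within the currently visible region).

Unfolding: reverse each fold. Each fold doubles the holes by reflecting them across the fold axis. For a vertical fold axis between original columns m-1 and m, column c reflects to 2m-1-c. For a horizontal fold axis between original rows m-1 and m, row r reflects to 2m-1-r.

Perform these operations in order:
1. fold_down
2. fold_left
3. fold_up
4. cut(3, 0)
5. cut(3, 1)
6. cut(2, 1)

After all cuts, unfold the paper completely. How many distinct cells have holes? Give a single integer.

Op 1 fold_down: fold axis h@8; visible region now rows[8,16) x cols[0,4) = 8x4
Op 2 fold_left: fold axis v@2; visible region now rows[8,16) x cols[0,2) = 8x2
Op 3 fold_up: fold axis h@12; visible region now rows[8,12) x cols[0,2) = 4x2
Op 4 cut(3, 0): punch at orig (11,0); cuts so far [(11, 0)]; region rows[8,12) x cols[0,2) = 4x2
Op 5 cut(3, 1): punch at orig (11,1); cuts so far [(11, 0), (11, 1)]; region rows[8,12) x cols[0,2) = 4x2
Op 6 cut(2, 1): punch at orig (10,1); cuts so far [(10, 1), (11, 0), (11, 1)]; region rows[8,12) x cols[0,2) = 4x2
Unfold 1 (reflect across h@12): 6 holes -> [(10, 1), (11, 0), (11, 1), (12, 0), (12, 1), (13, 1)]
Unfold 2 (reflect across v@2): 12 holes -> [(10, 1), (10, 2), (11, 0), (11, 1), (11, 2), (11, 3), (12, 0), (12, 1), (12, 2), (12, 3), (13, 1), (13, 2)]
Unfold 3 (reflect across h@8): 24 holes -> [(2, 1), (2, 2), (3, 0), (3, 1), (3, 2), (3, 3), (4, 0), (4, 1), (4, 2), (4, 3), (5, 1), (5, 2), (10, 1), (10, 2), (11, 0), (11, 1), (11, 2), (11, 3), (12, 0), (12, 1), (12, 2), (12, 3), (13, 1), (13, 2)]

Answer: 24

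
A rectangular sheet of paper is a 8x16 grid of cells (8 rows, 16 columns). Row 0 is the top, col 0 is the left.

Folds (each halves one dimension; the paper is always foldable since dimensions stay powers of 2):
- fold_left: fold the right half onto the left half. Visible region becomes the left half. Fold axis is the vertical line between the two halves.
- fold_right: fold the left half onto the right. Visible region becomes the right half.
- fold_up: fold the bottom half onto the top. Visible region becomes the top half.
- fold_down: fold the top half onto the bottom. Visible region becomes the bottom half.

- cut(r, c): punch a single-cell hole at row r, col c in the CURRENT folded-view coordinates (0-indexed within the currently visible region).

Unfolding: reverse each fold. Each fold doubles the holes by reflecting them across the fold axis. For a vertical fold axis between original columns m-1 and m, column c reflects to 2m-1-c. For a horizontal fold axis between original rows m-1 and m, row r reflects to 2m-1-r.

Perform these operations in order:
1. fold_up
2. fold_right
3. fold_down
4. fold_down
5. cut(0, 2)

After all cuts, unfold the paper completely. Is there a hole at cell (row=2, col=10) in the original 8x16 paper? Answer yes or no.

Answer: yes

Derivation:
Op 1 fold_up: fold axis h@4; visible region now rows[0,4) x cols[0,16) = 4x16
Op 2 fold_right: fold axis v@8; visible region now rows[0,4) x cols[8,16) = 4x8
Op 3 fold_down: fold axis h@2; visible region now rows[2,4) x cols[8,16) = 2x8
Op 4 fold_down: fold axis h@3; visible region now rows[3,4) x cols[8,16) = 1x8
Op 5 cut(0, 2): punch at orig (3,10); cuts so far [(3, 10)]; region rows[3,4) x cols[8,16) = 1x8
Unfold 1 (reflect across h@3): 2 holes -> [(2, 10), (3, 10)]
Unfold 2 (reflect across h@2): 4 holes -> [(0, 10), (1, 10), (2, 10), (3, 10)]
Unfold 3 (reflect across v@8): 8 holes -> [(0, 5), (0, 10), (1, 5), (1, 10), (2, 5), (2, 10), (3, 5), (3, 10)]
Unfold 4 (reflect across h@4): 16 holes -> [(0, 5), (0, 10), (1, 5), (1, 10), (2, 5), (2, 10), (3, 5), (3, 10), (4, 5), (4, 10), (5, 5), (5, 10), (6, 5), (6, 10), (7, 5), (7, 10)]
Holes: [(0, 5), (0, 10), (1, 5), (1, 10), (2, 5), (2, 10), (3, 5), (3, 10), (4, 5), (4, 10), (5, 5), (5, 10), (6, 5), (6, 10), (7, 5), (7, 10)]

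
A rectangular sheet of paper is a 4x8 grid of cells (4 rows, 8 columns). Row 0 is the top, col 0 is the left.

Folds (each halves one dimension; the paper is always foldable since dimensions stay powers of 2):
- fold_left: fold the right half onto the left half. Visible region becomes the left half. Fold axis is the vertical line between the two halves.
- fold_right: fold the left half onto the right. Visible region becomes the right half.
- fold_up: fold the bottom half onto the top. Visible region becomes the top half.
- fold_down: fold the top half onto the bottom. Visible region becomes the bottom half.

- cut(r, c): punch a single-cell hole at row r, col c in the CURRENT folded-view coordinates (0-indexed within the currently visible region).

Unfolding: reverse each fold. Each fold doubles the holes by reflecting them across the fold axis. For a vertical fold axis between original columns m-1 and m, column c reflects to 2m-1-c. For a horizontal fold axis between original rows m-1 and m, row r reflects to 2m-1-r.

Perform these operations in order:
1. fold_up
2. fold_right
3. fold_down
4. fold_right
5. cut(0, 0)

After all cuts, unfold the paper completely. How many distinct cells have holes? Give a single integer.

Op 1 fold_up: fold axis h@2; visible region now rows[0,2) x cols[0,8) = 2x8
Op 2 fold_right: fold axis v@4; visible region now rows[0,2) x cols[4,8) = 2x4
Op 3 fold_down: fold axis h@1; visible region now rows[1,2) x cols[4,8) = 1x4
Op 4 fold_right: fold axis v@6; visible region now rows[1,2) x cols[6,8) = 1x2
Op 5 cut(0, 0): punch at orig (1,6); cuts so far [(1, 6)]; region rows[1,2) x cols[6,8) = 1x2
Unfold 1 (reflect across v@6): 2 holes -> [(1, 5), (1, 6)]
Unfold 2 (reflect across h@1): 4 holes -> [(0, 5), (0, 6), (1, 5), (1, 6)]
Unfold 3 (reflect across v@4): 8 holes -> [(0, 1), (0, 2), (0, 5), (0, 6), (1, 1), (1, 2), (1, 5), (1, 6)]
Unfold 4 (reflect across h@2): 16 holes -> [(0, 1), (0, 2), (0, 5), (0, 6), (1, 1), (1, 2), (1, 5), (1, 6), (2, 1), (2, 2), (2, 5), (2, 6), (3, 1), (3, 2), (3, 5), (3, 6)]

Answer: 16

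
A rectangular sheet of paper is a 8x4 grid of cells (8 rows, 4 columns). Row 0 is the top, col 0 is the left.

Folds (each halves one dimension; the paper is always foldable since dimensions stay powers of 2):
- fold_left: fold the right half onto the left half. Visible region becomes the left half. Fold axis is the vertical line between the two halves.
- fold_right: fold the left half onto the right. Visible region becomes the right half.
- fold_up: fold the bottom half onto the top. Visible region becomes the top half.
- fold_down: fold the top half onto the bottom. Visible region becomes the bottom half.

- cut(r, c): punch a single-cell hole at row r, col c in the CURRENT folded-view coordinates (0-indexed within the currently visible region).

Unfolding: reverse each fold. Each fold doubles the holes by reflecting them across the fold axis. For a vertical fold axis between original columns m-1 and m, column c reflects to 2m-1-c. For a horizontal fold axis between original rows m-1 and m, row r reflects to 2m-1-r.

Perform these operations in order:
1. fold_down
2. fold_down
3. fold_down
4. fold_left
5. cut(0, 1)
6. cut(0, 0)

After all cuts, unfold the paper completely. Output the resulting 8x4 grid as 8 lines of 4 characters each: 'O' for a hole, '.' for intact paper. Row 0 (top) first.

Answer: OOOO
OOOO
OOOO
OOOO
OOOO
OOOO
OOOO
OOOO

Derivation:
Op 1 fold_down: fold axis h@4; visible region now rows[4,8) x cols[0,4) = 4x4
Op 2 fold_down: fold axis h@6; visible region now rows[6,8) x cols[0,4) = 2x4
Op 3 fold_down: fold axis h@7; visible region now rows[7,8) x cols[0,4) = 1x4
Op 4 fold_left: fold axis v@2; visible region now rows[7,8) x cols[0,2) = 1x2
Op 5 cut(0, 1): punch at orig (7,1); cuts so far [(7, 1)]; region rows[7,8) x cols[0,2) = 1x2
Op 6 cut(0, 0): punch at orig (7,0); cuts so far [(7, 0), (7, 1)]; region rows[7,8) x cols[0,2) = 1x2
Unfold 1 (reflect across v@2): 4 holes -> [(7, 0), (7, 1), (7, 2), (7, 3)]
Unfold 2 (reflect across h@7): 8 holes -> [(6, 0), (6, 1), (6, 2), (6, 3), (7, 0), (7, 1), (7, 2), (7, 3)]
Unfold 3 (reflect across h@6): 16 holes -> [(4, 0), (4, 1), (4, 2), (4, 3), (5, 0), (5, 1), (5, 2), (5, 3), (6, 0), (6, 1), (6, 2), (6, 3), (7, 0), (7, 1), (7, 2), (7, 3)]
Unfold 4 (reflect across h@4): 32 holes -> [(0, 0), (0, 1), (0, 2), (0, 3), (1, 0), (1, 1), (1, 2), (1, 3), (2, 0), (2, 1), (2, 2), (2, 3), (3, 0), (3, 1), (3, 2), (3, 3), (4, 0), (4, 1), (4, 2), (4, 3), (5, 0), (5, 1), (5, 2), (5, 3), (6, 0), (6, 1), (6, 2), (6, 3), (7, 0), (7, 1), (7, 2), (7, 3)]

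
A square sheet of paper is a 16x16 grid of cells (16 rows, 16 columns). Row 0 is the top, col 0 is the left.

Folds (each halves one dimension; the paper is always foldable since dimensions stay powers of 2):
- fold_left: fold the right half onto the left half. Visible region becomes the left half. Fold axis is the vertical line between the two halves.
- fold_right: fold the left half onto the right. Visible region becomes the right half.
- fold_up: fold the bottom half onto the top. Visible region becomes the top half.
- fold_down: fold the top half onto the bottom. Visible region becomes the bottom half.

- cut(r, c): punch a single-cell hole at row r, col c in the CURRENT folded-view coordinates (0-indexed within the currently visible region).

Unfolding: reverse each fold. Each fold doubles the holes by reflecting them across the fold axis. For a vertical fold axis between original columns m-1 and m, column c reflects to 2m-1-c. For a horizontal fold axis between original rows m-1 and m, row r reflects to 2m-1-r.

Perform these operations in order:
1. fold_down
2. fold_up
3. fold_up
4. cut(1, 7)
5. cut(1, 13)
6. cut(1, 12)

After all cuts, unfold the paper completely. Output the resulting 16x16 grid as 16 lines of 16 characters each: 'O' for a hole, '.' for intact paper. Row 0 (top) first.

Answer: ................
.......O....OO..
.......O....OO..
................
................
.......O....OO..
.......O....OO..
................
................
.......O....OO..
.......O....OO..
................
................
.......O....OO..
.......O....OO..
................

Derivation:
Op 1 fold_down: fold axis h@8; visible region now rows[8,16) x cols[0,16) = 8x16
Op 2 fold_up: fold axis h@12; visible region now rows[8,12) x cols[0,16) = 4x16
Op 3 fold_up: fold axis h@10; visible region now rows[8,10) x cols[0,16) = 2x16
Op 4 cut(1, 7): punch at orig (9,7); cuts so far [(9, 7)]; region rows[8,10) x cols[0,16) = 2x16
Op 5 cut(1, 13): punch at orig (9,13); cuts so far [(9, 7), (9, 13)]; region rows[8,10) x cols[0,16) = 2x16
Op 6 cut(1, 12): punch at orig (9,12); cuts so far [(9, 7), (9, 12), (9, 13)]; region rows[8,10) x cols[0,16) = 2x16
Unfold 1 (reflect across h@10): 6 holes -> [(9, 7), (9, 12), (9, 13), (10, 7), (10, 12), (10, 13)]
Unfold 2 (reflect across h@12): 12 holes -> [(9, 7), (9, 12), (9, 13), (10, 7), (10, 12), (10, 13), (13, 7), (13, 12), (13, 13), (14, 7), (14, 12), (14, 13)]
Unfold 3 (reflect across h@8): 24 holes -> [(1, 7), (1, 12), (1, 13), (2, 7), (2, 12), (2, 13), (5, 7), (5, 12), (5, 13), (6, 7), (6, 12), (6, 13), (9, 7), (9, 12), (9, 13), (10, 7), (10, 12), (10, 13), (13, 7), (13, 12), (13, 13), (14, 7), (14, 12), (14, 13)]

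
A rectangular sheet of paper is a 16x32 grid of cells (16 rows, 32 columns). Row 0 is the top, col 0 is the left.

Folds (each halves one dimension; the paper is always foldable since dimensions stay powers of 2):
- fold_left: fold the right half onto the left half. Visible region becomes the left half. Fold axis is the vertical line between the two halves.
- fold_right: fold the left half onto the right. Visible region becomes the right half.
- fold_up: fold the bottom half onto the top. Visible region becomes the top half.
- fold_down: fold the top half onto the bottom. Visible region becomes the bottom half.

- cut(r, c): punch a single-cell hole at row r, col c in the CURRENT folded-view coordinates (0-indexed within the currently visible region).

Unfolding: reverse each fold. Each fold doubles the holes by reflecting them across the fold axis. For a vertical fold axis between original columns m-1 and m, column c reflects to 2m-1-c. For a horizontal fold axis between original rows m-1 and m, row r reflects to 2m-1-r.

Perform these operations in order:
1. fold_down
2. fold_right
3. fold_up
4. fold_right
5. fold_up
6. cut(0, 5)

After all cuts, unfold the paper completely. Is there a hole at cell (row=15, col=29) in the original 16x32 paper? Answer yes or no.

Answer: yes

Derivation:
Op 1 fold_down: fold axis h@8; visible region now rows[8,16) x cols[0,32) = 8x32
Op 2 fold_right: fold axis v@16; visible region now rows[8,16) x cols[16,32) = 8x16
Op 3 fold_up: fold axis h@12; visible region now rows[8,12) x cols[16,32) = 4x16
Op 4 fold_right: fold axis v@24; visible region now rows[8,12) x cols[24,32) = 4x8
Op 5 fold_up: fold axis h@10; visible region now rows[8,10) x cols[24,32) = 2x8
Op 6 cut(0, 5): punch at orig (8,29); cuts so far [(8, 29)]; region rows[8,10) x cols[24,32) = 2x8
Unfold 1 (reflect across h@10): 2 holes -> [(8, 29), (11, 29)]
Unfold 2 (reflect across v@24): 4 holes -> [(8, 18), (8, 29), (11, 18), (11, 29)]
Unfold 3 (reflect across h@12): 8 holes -> [(8, 18), (8, 29), (11, 18), (11, 29), (12, 18), (12, 29), (15, 18), (15, 29)]
Unfold 4 (reflect across v@16): 16 holes -> [(8, 2), (8, 13), (8, 18), (8, 29), (11, 2), (11, 13), (11, 18), (11, 29), (12, 2), (12, 13), (12, 18), (12, 29), (15, 2), (15, 13), (15, 18), (15, 29)]
Unfold 5 (reflect across h@8): 32 holes -> [(0, 2), (0, 13), (0, 18), (0, 29), (3, 2), (3, 13), (3, 18), (3, 29), (4, 2), (4, 13), (4, 18), (4, 29), (7, 2), (7, 13), (7, 18), (7, 29), (8, 2), (8, 13), (8, 18), (8, 29), (11, 2), (11, 13), (11, 18), (11, 29), (12, 2), (12, 13), (12, 18), (12, 29), (15, 2), (15, 13), (15, 18), (15, 29)]
Holes: [(0, 2), (0, 13), (0, 18), (0, 29), (3, 2), (3, 13), (3, 18), (3, 29), (4, 2), (4, 13), (4, 18), (4, 29), (7, 2), (7, 13), (7, 18), (7, 29), (8, 2), (8, 13), (8, 18), (8, 29), (11, 2), (11, 13), (11, 18), (11, 29), (12, 2), (12, 13), (12, 18), (12, 29), (15, 2), (15, 13), (15, 18), (15, 29)]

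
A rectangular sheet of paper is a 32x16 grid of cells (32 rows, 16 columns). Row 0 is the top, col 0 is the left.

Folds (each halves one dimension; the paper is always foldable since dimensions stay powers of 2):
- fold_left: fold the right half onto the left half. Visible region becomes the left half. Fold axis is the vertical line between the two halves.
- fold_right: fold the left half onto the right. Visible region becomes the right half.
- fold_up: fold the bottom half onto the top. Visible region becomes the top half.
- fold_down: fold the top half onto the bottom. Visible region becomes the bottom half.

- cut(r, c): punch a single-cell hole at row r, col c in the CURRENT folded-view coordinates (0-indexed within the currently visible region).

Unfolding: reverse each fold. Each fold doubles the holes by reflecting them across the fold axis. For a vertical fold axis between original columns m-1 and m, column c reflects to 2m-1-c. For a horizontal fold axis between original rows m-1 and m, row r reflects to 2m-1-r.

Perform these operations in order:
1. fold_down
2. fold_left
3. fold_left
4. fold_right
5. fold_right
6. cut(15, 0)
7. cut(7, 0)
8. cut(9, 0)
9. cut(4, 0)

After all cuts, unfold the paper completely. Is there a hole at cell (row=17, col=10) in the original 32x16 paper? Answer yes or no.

Op 1 fold_down: fold axis h@16; visible region now rows[16,32) x cols[0,16) = 16x16
Op 2 fold_left: fold axis v@8; visible region now rows[16,32) x cols[0,8) = 16x8
Op 3 fold_left: fold axis v@4; visible region now rows[16,32) x cols[0,4) = 16x4
Op 4 fold_right: fold axis v@2; visible region now rows[16,32) x cols[2,4) = 16x2
Op 5 fold_right: fold axis v@3; visible region now rows[16,32) x cols[3,4) = 16x1
Op 6 cut(15, 0): punch at orig (31,3); cuts so far [(31, 3)]; region rows[16,32) x cols[3,4) = 16x1
Op 7 cut(7, 0): punch at orig (23,3); cuts so far [(23, 3), (31, 3)]; region rows[16,32) x cols[3,4) = 16x1
Op 8 cut(9, 0): punch at orig (25,3); cuts so far [(23, 3), (25, 3), (31, 3)]; region rows[16,32) x cols[3,4) = 16x1
Op 9 cut(4, 0): punch at orig (20,3); cuts so far [(20, 3), (23, 3), (25, 3), (31, 3)]; region rows[16,32) x cols[3,4) = 16x1
Unfold 1 (reflect across v@3): 8 holes -> [(20, 2), (20, 3), (23, 2), (23, 3), (25, 2), (25, 3), (31, 2), (31, 3)]
Unfold 2 (reflect across v@2): 16 holes -> [(20, 0), (20, 1), (20, 2), (20, 3), (23, 0), (23, 1), (23, 2), (23, 3), (25, 0), (25, 1), (25, 2), (25, 3), (31, 0), (31, 1), (31, 2), (31, 3)]
Unfold 3 (reflect across v@4): 32 holes -> [(20, 0), (20, 1), (20, 2), (20, 3), (20, 4), (20, 5), (20, 6), (20, 7), (23, 0), (23, 1), (23, 2), (23, 3), (23, 4), (23, 5), (23, 6), (23, 7), (25, 0), (25, 1), (25, 2), (25, 3), (25, 4), (25, 5), (25, 6), (25, 7), (31, 0), (31, 1), (31, 2), (31, 3), (31, 4), (31, 5), (31, 6), (31, 7)]
Unfold 4 (reflect across v@8): 64 holes -> [(20, 0), (20, 1), (20, 2), (20, 3), (20, 4), (20, 5), (20, 6), (20, 7), (20, 8), (20, 9), (20, 10), (20, 11), (20, 12), (20, 13), (20, 14), (20, 15), (23, 0), (23, 1), (23, 2), (23, 3), (23, 4), (23, 5), (23, 6), (23, 7), (23, 8), (23, 9), (23, 10), (23, 11), (23, 12), (23, 13), (23, 14), (23, 15), (25, 0), (25, 1), (25, 2), (25, 3), (25, 4), (25, 5), (25, 6), (25, 7), (25, 8), (25, 9), (25, 10), (25, 11), (25, 12), (25, 13), (25, 14), (25, 15), (31, 0), (31, 1), (31, 2), (31, 3), (31, 4), (31, 5), (31, 6), (31, 7), (31, 8), (31, 9), (31, 10), (31, 11), (31, 12), (31, 13), (31, 14), (31, 15)]
Unfold 5 (reflect across h@16): 128 holes -> [(0, 0), (0, 1), (0, 2), (0, 3), (0, 4), (0, 5), (0, 6), (0, 7), (0, 8), (0, 9), (0, 10), (0, 11), (0, 12), (0, 13), (0, 14), (0, 15), (6, 0), (6, 1), (6, 2), (6, 3), (6, 4), (6, 5), (6, 6), (6, 7), (6, 8), (6, 9), (6, 10), (6, 11), (6, 12), (6, 13), (6, 14), (6, 15), (8, 0), (8, 1), (8, 2), (8, 3), (8, 4), (8, 5), (8, 6), (8, 7), (8, 8), (8, 9), (8, 10), (8, 11), (8, 12), (8, 13), (8, 14), (8, 15), (11, 0), (11, 1), (11, 2), (11, 3), (11, 4), (11, 5), (11, 6), (11, 7), (11, 8), (11, 9), (11, 10), (11, 11), (11, 12), (11, 13), (11, 14), (11, 15), (20, 0), (20, 1), (20, 2), (20, 3), (20, 4), (20, 5), (20, 6), (20, 7), (20, 8), (20, 9), (20, 10), (20, 11), (20, 12), (20, 13), (20, 14), (20, 15), (23, 0), (23, 1), (23, 2), (23, 3), (23, 4), (23, 5), (23, 6), (23, 7), (23, 8), (23, 9), (23, 10), (23, 11), (23, 12), (23, 13), (23, 14), (23, 15), (25, 0), (25, 1), (25, 2), (25, 3), (25, 4), (25, 5), (25, 6), (25, 7), (25, 8), (25, 9), (25, 10), (25, 11), (25, 12), (25, 13), (25, 14), (25, 15), (31, 0), (31, 1), (31, 2), (31, 3), (31, 4), (31, 5), (31, 6), (31, 7), (31, 8), (31, 9), (31, 10), (31, 11), (31, 12), (31, 13), (31, 14), (31, 15)]
Holes: [(0, 0), (0, 1), (0, 2), (0, 3), (0, 4), (0, 5), (0, 6), (0, 7), (0, 8), (0, 9), (0, 10), (0, 11), (0, 12), (0, 13), (0, 14), (0, 15), (6, 0), (6, 1), (6, 2), (6, 3), (6, 4), (6, 5), (6, 6), (6, 7), (6, 8), (6, 9), (6, 10), (6, 11), (6, 12), (6, 13), (6, 14), (6, 15), (8, 0), (8, 1), (8, 2), (8, 3), (8, 4), (8, 5), (8, 6), (8, 7), (8, 8), (8, 9), (8, 10), (8, 11), (8, 12), (8, 13), (8, 14), (8, 15), (11, 0), (11, 1), (11, 2), (11, 3), (11, 4), (11, 5), (11, 6), (11, 7), (11, 8), (11, 9), (11, 10), (11, 11), (11, 12), (11, 13), (11, 14), (11, 15), (20, 0), (20, 1), (20, 2), (20, 3), (20, 4), (20, 5), (20, 6), (20, 7), (20, 8), (20, 9), (20, 10), (20, 11), (20, 12), (20, 13), (20, 14), (20, 15), (23, 0), (23, 1), (23, 2), (23, 3), (23, 4), (23, 5), (23, 6), (23, 7), (23, 8), (23, 9), (23, 10), (23, 11), (23, 12), (23, 13), (23, 14), (23, 15), (25, 0), (25, 1), (25, 2), (25, 3), (25, 4), (25, 5), (25, 6), (25, 7), (25, 8), (25, 9), (25, 10), (25, 11), (25, 12), (25, 13), (25, 14), (25, 15), (31, 0), (31, 1), (31, 2), (31, 3), (31, 4), (31, 5), (31, 6), (31, 7), (31, 8), (31, 9), (31, 10), (31, 11), (31, 12), (31, 13), (31, 14), (31, 15)]

Answer: no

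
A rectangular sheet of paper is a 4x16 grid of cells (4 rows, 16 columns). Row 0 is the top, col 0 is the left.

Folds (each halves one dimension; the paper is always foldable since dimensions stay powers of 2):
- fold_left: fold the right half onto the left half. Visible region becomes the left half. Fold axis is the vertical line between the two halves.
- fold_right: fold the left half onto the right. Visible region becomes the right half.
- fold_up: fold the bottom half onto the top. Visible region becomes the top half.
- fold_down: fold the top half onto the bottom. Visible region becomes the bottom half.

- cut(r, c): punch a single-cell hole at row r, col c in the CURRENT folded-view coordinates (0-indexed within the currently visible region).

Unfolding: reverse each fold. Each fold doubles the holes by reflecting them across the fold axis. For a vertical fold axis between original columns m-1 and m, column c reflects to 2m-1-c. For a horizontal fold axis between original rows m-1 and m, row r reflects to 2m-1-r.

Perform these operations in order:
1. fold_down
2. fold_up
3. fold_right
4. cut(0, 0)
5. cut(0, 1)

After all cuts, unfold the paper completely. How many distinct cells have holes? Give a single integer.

Op 1 fold_down: fold axis h@2; visible region now rows[2,4) x cols[0,16) = 2x16
Op 2 fold_up: fold axis h@3; visible region now rows[2,3) x cols[0,16) = 1x16
Op 3 fold_right: fold axis v@8; visible region now rows[2,3) x cols[8,16) = 1x8
Op 4 cut(0, 0): punch at orig (2,8); cuts so far [(2, 8)]; region rows[2,3) x cols[8,16) = 1x8
Op 5 cut(0, 1): punch at orig (2,9); cuts so far [(2, 8), (2, 9)]; region rows[2,3) x cols[8,16) = 1x8
Unfold 1 (reflect across v@8): 4 holes -> [(2, 6), (2, 7), (2, 8), (2, 9)]
Unfold 2 (reflect across h@3): 8 holes -> [(2, 6), (2, 7), (2, 8), (2, 9), (3, 6), (3, 7), (3, 8), (3, 9)]
Unfold 3 (reflect across h@2): 16 holes -> [(0, 6), (0, 7), (0, 8), (0, 9), (1, 6), (1, 7), (1, 8), (1, 9), (2, 6), (2, 7), (2, 8), (2, 9), (3, 6), (3, 7), (3, 8), (3, 9)]

Answer: 16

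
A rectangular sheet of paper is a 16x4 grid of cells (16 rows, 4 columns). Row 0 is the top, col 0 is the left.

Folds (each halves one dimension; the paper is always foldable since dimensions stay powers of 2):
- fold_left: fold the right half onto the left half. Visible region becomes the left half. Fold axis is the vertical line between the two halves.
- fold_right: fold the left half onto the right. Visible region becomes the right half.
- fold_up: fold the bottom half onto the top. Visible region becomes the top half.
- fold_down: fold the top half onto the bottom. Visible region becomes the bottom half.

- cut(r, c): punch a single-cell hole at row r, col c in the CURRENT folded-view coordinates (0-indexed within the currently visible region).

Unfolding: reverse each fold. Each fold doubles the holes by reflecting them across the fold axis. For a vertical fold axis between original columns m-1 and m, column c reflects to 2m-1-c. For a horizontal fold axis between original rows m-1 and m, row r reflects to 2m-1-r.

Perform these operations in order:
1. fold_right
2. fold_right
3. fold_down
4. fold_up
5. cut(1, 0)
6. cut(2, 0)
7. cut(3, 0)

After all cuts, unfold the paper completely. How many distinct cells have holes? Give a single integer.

Answer: 48

Derivation:
Op 1 fold_right: fold axis v@2; visible region now rows[0,16) x cols[2,4) = 16x2
Op 2 fold_right: fold axis v@3; visible region now rows[0,16) x cols[3,4) = 16x1
Op 3 fold_down: fold axis h@8; visible region now rows[8,16) x cols[3,4) = 8x1
Op 4 fold_up: fold axis h@12; visible region now rows[8,12) x cols[3,4) = 4x1
Op 5 cut(1, 0): punch at orig (9,3); cuts so far [(9, 3)]; region rows[8,12) x cols[3,4) = 4x1
Op 6 cut(2, 0): punch at orig (10,3); cuts so far [(9, 3), (10, 3)]; region rows[8,12) x cols[3,4) = 4x1
Op 7 cut(3, 0): punch at orig (11,3); cuts so far [(9, 3), (10, 3), (11, 3)]; region rows[8,12) x cols[3,4) = 4x1
Unfold 1 (reflect across h@12): 6 holes -> [(9, 3), (10, 3), (11, 3), (12, 3), (13, 3), (14, 3)]
Unfold 2 (reflect across h@8): 12 holes -> [(1, 3), (2, 3), (3, 3), (4, 3), (5, 3), (6, 3), (9, 3), (10, 3), (11, 3), (12, 3), (13, 3), (14, 3)]
Unfold 3 (reflect across v@3): 24 holes -> [(1, 2), (1, 3), (2, 2), (2, 3), (3, 2), (3, 3), (4, 2), (4, 3), (5, 2), (5, 3), (6, 2), (6, 3), (9, 2), (9, 3), (10, 2), (10, 3), (11, 2), (11, 3), (12, 2), (12, 3), (13, 2), (13, 3), (14, 2), (14, 3)]
Unfold 4 (reflect across v@2): 48 holes -> [(1, 0), (1, 1), (1, 2), (1, 3), (2, 0), (2, 1), (2, 2), (2, 3), (3, 0), (3, 1), (3, 2), (3, 3), (4, 0), (4, 1), (4, 2), (4, 3), (5, 0), (5, 1), (5, 2), (5, 3), (6, 0), (6, 1), (6, 2), (6, 3), (9, 0), (9, 1), (9, 2), (9, 3), (10, 0), (10, 1), (10, 2), (10, 3), (11, 0), (11, 1), (11, 2), (11, 3), (12, 0), (12, 1), (12, 2), (12, 3), (13, 0), (13, 1), (13, 2), (13, 3), (14, 0), (14, 1), (14, 2), (14, 3)]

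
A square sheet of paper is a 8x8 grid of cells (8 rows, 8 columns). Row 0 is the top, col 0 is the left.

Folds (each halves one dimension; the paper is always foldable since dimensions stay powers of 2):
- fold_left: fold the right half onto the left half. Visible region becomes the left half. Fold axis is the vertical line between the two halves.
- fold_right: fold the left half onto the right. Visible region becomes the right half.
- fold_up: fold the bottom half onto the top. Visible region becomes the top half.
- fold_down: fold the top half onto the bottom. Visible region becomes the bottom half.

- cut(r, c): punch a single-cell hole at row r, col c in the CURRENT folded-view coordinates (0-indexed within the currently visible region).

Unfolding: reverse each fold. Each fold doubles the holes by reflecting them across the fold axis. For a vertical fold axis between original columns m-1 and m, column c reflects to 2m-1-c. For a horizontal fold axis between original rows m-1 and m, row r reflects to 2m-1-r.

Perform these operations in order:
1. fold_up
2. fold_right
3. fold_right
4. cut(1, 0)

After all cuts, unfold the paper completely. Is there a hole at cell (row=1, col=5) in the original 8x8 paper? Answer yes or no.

Answer: yes

Derivation:
Op 1 fold_up: fold axis h@4; visible region now rows[0,4) x cols[0,8) = 4x8
Op 2 fold_right: fold axis v@4; visible region now rows[0,4) x cols[4,8) = 4x4
Op 3 fold_right: fold axis v@6; visible region now rows[0,4) x cols[6,8) = 4x2
Op 4 cut(1, 0): punch at orig (1,6); cuts so far [(1, 6)]; region rows[0,4) x cols[6,8) = 4x2
Unfold 1 (reflect across v@6): 2 holes -> [(1, 5), (1, 6)]
Unfold 2 (reflect across v@4): 4 holes -> [(1, 1), (1, 2), (1, 5), (1, 6)]
Unfold 3 (reflect across h@4): 8 holes -> [(1, 1), (1, 2), (1, 5), (1, 6), (6, 1), (6, 2), (6, 5), (6, 6)]
Holes: [(1, 1), (1, 2), (1, 5), (1, 6), (6, 1), (6, 2), (6, 5), (6, 6)]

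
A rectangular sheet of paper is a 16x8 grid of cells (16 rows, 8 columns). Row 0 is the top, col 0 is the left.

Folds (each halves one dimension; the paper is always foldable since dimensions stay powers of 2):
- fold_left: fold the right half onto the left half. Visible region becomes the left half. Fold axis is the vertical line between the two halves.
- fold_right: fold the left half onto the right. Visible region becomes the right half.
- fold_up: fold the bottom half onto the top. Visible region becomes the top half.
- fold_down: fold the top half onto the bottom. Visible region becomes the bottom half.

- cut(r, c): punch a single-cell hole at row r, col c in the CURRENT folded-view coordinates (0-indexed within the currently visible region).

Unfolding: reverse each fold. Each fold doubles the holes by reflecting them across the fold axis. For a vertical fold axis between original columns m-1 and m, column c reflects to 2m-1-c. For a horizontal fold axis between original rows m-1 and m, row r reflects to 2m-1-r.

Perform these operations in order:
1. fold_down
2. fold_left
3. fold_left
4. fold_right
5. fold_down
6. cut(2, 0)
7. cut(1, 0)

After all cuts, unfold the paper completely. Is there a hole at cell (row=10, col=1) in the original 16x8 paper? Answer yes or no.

Answer: yes

Derivation:
Op 1 fold_down: fold axis h@8; visible region now rows[8,16) x cols[0,8) = 8x8
Op 2 fold_left: fold axis v@4; visible region now rows[8,16) x cols[0,4) = 8x4
Op 3 fold_left: fold axis v@2; visible region now rows[8,16) x cols[0,2) = 8x2
Op 4 fold_right: fold axis v@1; visible region now rows[8,16) x cols[1,2) = 8x1
Op 5 fold_down: fold axis h@12; visible region now rows[12,16) x cols[1,2) = 4x1
Op 6 cut(2, 0): punch at orig (14,1); cuts so far [(14, 1)]; region rows[12,16) x cols[1,2) = 4x1
Op 7 cut(1, 0): punch at orig (13,1); cuts so far [(13, 1), (14, 1)]; region rows[12,16) x cols[1,2) = 4x1
Unfold 1 (reflect across h@12): 4 holes -> [(9, 1), (10, 1), (13, 1), (14, 1)]
Unfold 2 (reflect across v@1): 8 holes -> [(9, 0), (9, 1), (10, 0), (10, 1), (13, 0), (13, 1), (14, 0), (14, 1)]
Unfold 3 (reflect across v@2): 16 holes -> [(9, 0), (9, 1), (9, 2), (9, 3), (10, 0), (10, 1), (10, 2), (10, 3), (13, 0), (13, 1), (13, 2), (13, 3), (14, 0), (14, 1), (14, 2), (14, 3)]
Unfold 4 (reflect across v@4): 32 holes -> [(9, 0), (9, 1), (9, 2), (9, 3), (9, 4), (9, 5), (9, 6), (9, 7), (10, 0), (10, 1), (10, 2), (10, 3), (10, 4), (10, 5), (10, 6), (10, 7), (13, 0), (13, 1), (13, 2), (13, 3), (13, 4), (13, 5), (13, 6), (13, 7), (14, 0), (14, 1), (14, 2), (14, 3), (14, 4), (14, 5), (14, 6), (14, 7)]
Unfold 5 (reflect across h@8): 64 holes -> [(1, 0), (1, 1), (1, 2), (1, 3), (1, 4), (1, 5), (1, 6), (1, 7), (2, 0), (2, 1), (2, 2), (2, 3), (2, 4), (2, 5), (2, 6), (2, 7), (5, 0), (5, 1), (5, 2), (5, 3), (5, 4), (5, 5), (5, 6), (5, 7), (6, 0), (6, 1), (6, 2), (6, 3), (6, 4), (6, 5), (6, 6), (6, 7), (9, 0), (9, 1), (9, 2), (9, 3), (9, 4), (9, 5), (9, 6), (9, 7), (10, 0), (10, 1), (10, 2), (10, 3), (10, 4), (10, 5), (10, 6), (10, 7), (13, 0), (13, 1), (13, 2), (13, 3), (13, 4), (13, 5), (13, 6), (13, 7), (14, 0), (14, 1), (14, 2), (14, 3), (14, 4), (14, 5), (14, 6), (14, 7)]
Holes: [(1, 0), (1, 1), (1, 2), (1, 3), (1, 4), (1, 5), (1, 6), (1, 7), (2, 0), (2, 1), (2, 2), (2, 3), (2, 4), (2, 5), (2, 6), (2, 7), (5, 0), (5, 1), (5, 2), (5, 3), (5, 4), (5, 5), (5, 6), (5, 7), (6, 0), (6, 1), (6, 2), (6, 3), (6, 4), (6, 5), (6, 6), (6, 7), (9, 0), (9, 1), (9, 2), (9, 3), (9, 4), (9, 5), (9, 6), (9, 7), (10, 0), (10, 1), (10, 2), (10, 3), (10, 4), (10, 5), (10, 6), (10, 7), (13, 0), (13, 1), (13, 2), (13, 3), (13, 4), (13, 5), (13, 6), (13, 7), (14, 0), (14, 1), (14, 2), (14, 3), (14, 4), (14, 5), (14, 6), (14, 7)]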